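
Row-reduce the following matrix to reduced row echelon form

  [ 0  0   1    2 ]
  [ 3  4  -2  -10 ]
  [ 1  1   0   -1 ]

R1 <-> R2
R1 := 1/3·R1
R3 := R3 − R1
R2 <-> R3
R2 := -3·R2
R2 := R2 + 2·R3
R1 := R1 + 2/3·R3
R1 := R1 − 4/3·R2

[[1, 0, 0, 2], [0, 1, 0, -3], [0, 0, 1, 2]]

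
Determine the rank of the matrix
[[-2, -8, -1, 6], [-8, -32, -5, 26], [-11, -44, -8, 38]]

ρ1 -> -1/2·ρ1
  [   1    4  1/2  -3 ]
  [  -8  -32   -5  26 ]
  [ -11  -44   -8  38 ]
ρ2 -> ρ2 + 8·ρ1
  [   1    4  1/2  -3 ]
  [   0    0   -1   2 ]
  [ -11  -44   -8  38 ]
ρ3 -> ρ3 + 11·ρ1
  [ 1  4   1/2  -3 ]
  [ 0  0    -1   2 ]
  [ 0  0  -5/2   5 ]
ρ2 -> -1·ρ2
  [ 1  4   1/2  -3 ]
  [ 0  0     1  -2 ]
  [ 0  0  -5/2   5 ]
ρ3 -> ρ3 + 5/2·ρ2
  [ 1  4  1/2  -3 ]
  [ 0  0    1  -2 ]
  [ 0  0    0   0 ]
ρ1 -> ρ1 − 1/2·ρ2
  [ 1  4  0  -2 ]
  [ 0  0  1  -2 ]
  [ 0  0  0   0 ]
The reduced form has 2 nonzero rows.

rank = 2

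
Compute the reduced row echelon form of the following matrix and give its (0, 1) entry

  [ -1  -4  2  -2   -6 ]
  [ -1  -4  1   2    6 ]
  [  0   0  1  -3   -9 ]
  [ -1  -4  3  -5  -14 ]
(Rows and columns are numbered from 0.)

4

r1 := -1·r1
  [  1   4  -2   2    6 ]
  [ -1  -4   1   2    6 ]
  [  0   0   1  -3   -9 ]
  [ -1  -4   3  -5  -14 ]
r2 := r2 + r1
  [  1   4  -2   2    6 ]
  [  0   0  -1   4   12 ]
  [  0   0   1  -3   -9 ]
  [ -1  -4   3  -5  -14 ]
r4 := r4 + r1
  [ 1  4  -2   2   6 ]
  [ 0  0  -1   4  12 ]
  [ 0  0   1  -3  -9 ]
  [ 0  0   1  -3  -8 ]
r2 := -1·r2
  [ 1  4  -2   2    6 ]
  [ 0  0   1  -4  -12 ]
  [ 0  0   1  -3   -9 ]
  [ 0  0   1  -3   -8 ]
r3 := r3 − r2
  [ 1  4  -2   2    6 ]
  [ 0  0   1  -4  -12 ]
  [ 0  0   0   1    3 ]
  [ 0  0   1  -3   -8 ]
r4 := r4 − r2
  [ 1  4  -2   2    6 ]
  [ 0  0   1  -4  -12 ]
  [ 0  0   0   1    3 ]
  [ 0  0   0   1    4 ]
r4 := r4 − r3
  [ 1  4  -2   2    6 ]
  [ 0  0   1  -4  -12 ]
  [ 0  0   0   1    3 ]
  [ 0  0   0   0    1 ]
r3 := r3 − 3·r4
  [ 1  4  -2   2    6 ]
  [ 0  0   1  -4  -12 ]
  [ 0  0   0   1    0 ]
  [ 0  0   0   0    1 ]
r2 := r2 + 12·r4
  [ 1  4  -2   2  6 ]
  [ 0  0   1  -4  0 ]
  [ 0  0   0   1  0 ]
  [ 0  0   0   0  1 ]
r1 := r1 − 6·r4
  [ 1  4  -2   2  0 ]
  [ 0  0   1  -4  0 ]
  [ 0  0   0   1  0 ]
  [ 0  0   0   0  1 ]
r2 := r2 + 4·r3
  [ 1  4  -2  2  0 ]
  [ 0  0   1  0  0 ]
  [ 0  0   0  1  0 ]
  [ 0  0   0  0  1 ]
r1 := r1 − 2·r3
  [ 1  4  -2  0  0 ]
  [ 0  0   1  0  0 ]
  [ 0  0   0  1  0 ]
  [ 0  0   0  0  1 ]
r1 := r1 + 2·r2
  [ 1  4  0  0  0 ]
  [ 0  0  1  0  0 ]
  [ 0  0  0  1  0 ]
  [ 0  0  0  0  1 ]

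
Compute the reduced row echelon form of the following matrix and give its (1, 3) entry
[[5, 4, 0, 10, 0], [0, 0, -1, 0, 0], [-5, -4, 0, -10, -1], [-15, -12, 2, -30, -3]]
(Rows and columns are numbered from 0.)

0

ρ1 → 1/5·ρ1
  [   1  4/5   0    2   0 ]
  [   0    0  -1    0   0 ]
  [  -5   -4   0  -10  -1 ]
  [ -15  -12   2  -30  -3 ]
ρ3 → ρ3 + 5·ρ1
  [   1  4/5   0    2   0 ]
  [   0    0  -1    0   0 ]
  [   0    0   0    0  -1 ]
  [ -15  -12   2  -30  -3 ]
ρ4 → ρ4 + 15·ρ1
  [ 1  4/5   0  2   0 ]
  [ 0    0  -1  0   0 ]
  [ 0    0   0  0  -1 ]
  [ 0    0   2  0  -3 ]
ρ2 → -1·ρ2
  [ 1  4/5  0  2   0 ]
  [ 0    0  1  0   0 ]
  [ 0    0  0  0  -1 ]
  [ 0    0  2  0  -3 ]
ρ4 → ρ4 − 2·ρ2
  [ 1  4/5  0  2   0 ]
  [ 0    0  1  0   0 ]
  [ 0    0  0  0  -1 ]
  [ 0    0  0  0  -3 ]
ρ3 → -1·ρ3
  [ 1  4/5  0  2   0 ]
  [ 0    0  1  0   0 ]
  [ 0    0  0  0   1 ]
  [ 0    0  0  0  -3 ]
ρ4 → ρ4 + 3·ρ3
  [ 1  4/5  0  2  0 ]
  [ 0    0  1  0  0 ]
  [ 0    0  0  0  1 ]
  [ 0    0  0  0  0 ]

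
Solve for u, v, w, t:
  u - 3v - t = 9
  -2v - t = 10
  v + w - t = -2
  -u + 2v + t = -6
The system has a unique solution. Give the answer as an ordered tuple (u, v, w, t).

(-4, -3, -3, -4)

Form the augmented matrix and row-reduce:
  [  1  -3  0  -1  |   9 ]
  [  0  -2  0  -1  |  10 ]
  [  0   1  1  -1  |  -2 ]
  [ -1   2  0   1  |  -6 ]
R4 ← R4 + R1
  [ 1  -3  0  -1  |   9 ]
  [ 0  -2  0  -1  |  10 ]
  [ 0   1  1  -1  |  -2 ]
  [ 0  -1  0   0  |   3 ]
R2 ← -1/2·R2
  [ 1  -3  0   -1  |   9 ]
  [ 0   1  0  1/2  |  -5 ]
  [ 0   1  1   -1  |  -2 ]
  [ 0  -1  0    0  |   3 ]
R3 ← R3 − R2
  [ 1  -3  0    -1  |   9 ]
  [ 0   1  0   1/2  |  -5 ]
  [ 0   0  1  -3/2  |   3 ]
  [ 0  -1  0     0  |   3 ]
R4 ← R4 + R2
  [ 1  -3  0    -1  |   9 ]
  [ 0   1  0   1/2  |  -5 ]
  [ 0   0  1  -3/2  |   3 ]
  [ 0   0  0   1/2  |  -2 ]
R4 ← 2·R4
  [ 1  -3  0    -1  |   9 ]
  [ 0   1  0   1/2  |  -5 ]
  [ 0   0  1  -3/2  |   3 ]
  [ 0   0  0     1  |  -4 ]
R3 ← R3 + 3/2·R4
  [ 1  -3  0   -1  |   9 ]
  [ 0   1  0  1/2  |  -5 ]
  [ 0   0  1    0  |  -3 ]
  [ 0   0  0    1  |  -4 ]
R2 ← R2 − 1/2·R4
  [ 1  -3  0  -1  |   9 ]
  [ 0   1  0   0  |  -3 ]
  [ 0   0  1   0  |  -3 ]
  [ 0   0  0   1  |  -4 ]
R1 ← R1 + R4
  [ 1  -3  0  0  |   5 ]
  [ 0   1  0  0  |  -3 ]
  [ 0   0  1  0  |  -3 ]
  [ 0   0  0  1  |  -4 ]
R1 ← R1 + 3·R2
  [ 1  0  0  0  |  -4 ]
  [ 0  1  0  0  |  -3 ]
  [ 0  0  1  0  |  -3 ]
  [ 0  0  0  1  |  -4 ]
Reading off the last column: u = -4, v = -3, w = -3, t = -4.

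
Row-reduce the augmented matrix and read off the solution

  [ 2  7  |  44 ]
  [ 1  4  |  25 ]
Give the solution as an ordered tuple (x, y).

(1, 6)

R1 ← 1/2·R1
  [ 1  7/2  |  22 ]
  [ 1    4  |  25 ]
R2 ← R2 − R1
  [ 1  7/2  |  22 ]
  [ 0  1/2  |   3 ]
R2 ← 2·R2
  [ 1  7/2  |  22 ]
  [ 0    1  |   6 ]
R1 ← R1 − 7/2·R2
  [ 1  0  |  1 ]
  [ 0  1  |  6 ]
Reading off the last column: x = 1, y = 6.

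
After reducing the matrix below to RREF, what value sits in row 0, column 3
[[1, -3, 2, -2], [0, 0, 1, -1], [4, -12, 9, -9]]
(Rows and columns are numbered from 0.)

R3 := R3 − 4·R1
  [ 1  -3  2  -2 ]
  [ 0   0  1  -1 ]
  [ 0   0  1  -1 ]
R3 := R3 − R2
  [ 1  -3  2  -2 ]
  [ 0   0  1  -1 ]
  [ 0   0  0   0 ]
R1 := R1 − 2·R2
  [ 1  -3  0   0 ]
  [ 0   0  1  -1 ]
  [ 0   0  0   0 ]

0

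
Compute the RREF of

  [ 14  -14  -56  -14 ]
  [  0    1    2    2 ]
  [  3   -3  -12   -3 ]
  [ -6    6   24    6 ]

[[1, 0, -2, 1], [0, 1, 2, 2], [0, 0, 0, 0], [0, 0, 0, 0]]

ρ1 := 1/14·ρ1
  [  1  -1   -4  -1 ]
  [  0   1    2   2 ]
  [  3  -3  -12  -3 ]
  [ -6   6   24   6 ]
ρ3 := ρ3 − 3·ρ1
  [  1  -1  -4  -1 ]
  [  0   1   2   2 ]
  [  0   0   0   0 ]
  [ -6   6  24   6 ]
ρ4 := ρ4 + 6·ρ1
  [ 1  -1  -4  -1 ]
  [ 0   1   2   2 ]
  [ 0   0   0   0 ]
  [ 0   0   0   0 ]
ρ1 := ρ1 + ρ2
  [ 1  0  -2  1 ]
  [ 0  1   2  2 ]
  [ 0  0   0  0 ]
  [ 0  0   0  0 ]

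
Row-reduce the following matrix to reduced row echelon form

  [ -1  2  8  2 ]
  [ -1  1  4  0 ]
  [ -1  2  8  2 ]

[[1, 0, 0, 2], [0, 1, 4, 2], [0, 0, 0, 0]]

R1 -> -1·R1
  [  1  -2  -8  -2 ]
  [ -1   1   4   0 ]
  [ -1   2   8   2 ]
R2 -> R2 + R1
  [  1  -2  -8  -2 ]
  [  0  -1  -4  -2 ]
  [ -1   2   8   2 ]
R3 -> R3 + R1
  [ 1  -2  -8  -2 ]
  [ 0  -1  -4  -2 ]
  [ 0   0   0   0 ]
R2 -> -1·R2
  [ 1  -2  -8  -2 ]
  [ 0   1   4   2 ]
  [ 0   0   0   0 ]
R1 -> R1 + 2·R2
  [ 1  0  0  2 ]
  [ 0  1  4  2 ]
  [ 0  0  0  0 ]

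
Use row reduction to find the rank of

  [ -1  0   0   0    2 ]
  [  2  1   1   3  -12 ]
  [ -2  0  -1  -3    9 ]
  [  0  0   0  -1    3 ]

rank = 4

ρ1 ← -1·ρ1
  [  1  0   0   0   -2 ]
  [  2  1   1   3  -12 ]
  [ -2  0  -1  -3    9 ]
  [  0  0   0  -1    3 ]
ρ2 ← ρ2 − 2·ρ1
  [  1  0   0   0  -2 ]
  [  0  1   1   3  -8 ]
  [ -2  0  -1  -3   9 ]
  [  0  0   0  -1   3 ]
ρ3 ← ρ3 + 2·ρ1
  [ 1  0   0   0  -2 ]
  [ 0  1   1   3  -8 ]
  [ 0  0  -1  -3   5 ]
  [ 0  0   0  -1   3 ]
ρ3 ← -1·ρ3
  [ 1  0  0   0  -2 ]
  [ 0  1  1   3  -8 ]
  [ 0  0  1   3  -5 ]
  [ 0  0  0  -1   3 ]
ρ4 ← -1·ρ4
  [ 1  0  0  0  -2 ]
  [ 0  1  1  3  -8 ]
  [ 0  0  1  3  -5 ]
  [ 0  0  0  1  -3 ]
ρ3 ← ρ3 − 3·ρ4
  [ 1  0  0  0  -2 ]
  [ 0  1  1  3  -8 ]
  [ 0  0  1  0   4 ]
  [ 0  0  0  1  -3 ]
ρ2 ← ρ2 − 3·ρ4
  [ 1  0  0  0  -2 ]
  [ 0  1  1  0   1 ]
  [ 0  0  1  0   4 ]
  [ 0  0  0  1  -3 ]
ρ2 ← ρ2 − ρ3
  [ 1  0  0  0  -2 ]
  [ 0  1  0  0  -3 ]
  [ 0  0  1  0   4 ]
  [ 0  0  0  1  -3 ]
The reduced form has 4 nonzero rows.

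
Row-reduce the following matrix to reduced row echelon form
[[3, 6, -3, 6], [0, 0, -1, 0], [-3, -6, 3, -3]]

[[1, 2, 0, 0], [0, 0, 1, 0], [0, 0, 0, 1]]

r1 ← 1/3·r1
  [  1   2  -1   2 ]
  [  0   0  -1   0 ]
  [ -3  -6   3  -3 ]
r3 ← r3 + 3·r1
  [ 1  2  -1  2 ]
  [ 0  0  -1  0 ]
  [ 0  0   0  3 ]
r2 ← -1·r2
  [ 1  2  -1  2 ]
  [ 0  0   1  0 ]
  [ 0  0   0  3 ]
r3 ← 1/3·r3
  [ 1  2  -1  2 ]
  [ 0  0   1  0 ]
  [ 0  0   0  1 ]
r1 ← r1 − 2·r3
  [ 1  2  -1  0 ]
  [ 0  0   1  0 ]
  [ 0  0   0  1 ]
r1 ← r1 + r2
  [ 1  2  0  0 ]
  [ 0  0  1  0 ]
  [ 0  0  0  1 ]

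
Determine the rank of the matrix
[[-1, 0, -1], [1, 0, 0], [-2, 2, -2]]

R1 := -1·R1
R2 := R2 − R1
R3 := R3 + 2·R1
R2 <-> R3
R2 := 1/2·R2
R3 := -1·R3
R1 := R1 − R3
The reduced form has 3 nonzero rows.

rank = 3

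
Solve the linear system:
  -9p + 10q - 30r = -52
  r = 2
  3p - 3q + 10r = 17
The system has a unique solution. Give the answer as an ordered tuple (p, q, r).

(-2, -1, 2)

Form the augmented matrix and row-reduce:
  [ -9  10  -30  |  -52 ]
  [  0   0    1  |    2 ]
  [  3  -3   10  |   17 ]
R1 ← -1/9·R1
R3 ← R3 − 3·R1
R2 <=> R3
R2 ← 3·R2
R1 ← R1 − 10/3·R3
R1 ← R1 + 10/9·R2
Reading off the last column: p = -2, q = -1, r = 2.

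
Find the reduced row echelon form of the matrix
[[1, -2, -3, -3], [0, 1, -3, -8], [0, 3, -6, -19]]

r3 -> r3 − 3·r2
r3 -> 1/3·r3
r2 -> r2 + 3·r3
r1 -> r1 + 3·r3
r1 -> r1 + 2·r2

[[1, 0, 0, -4], [0, 1, 0, -3], [0, 0, 1, 5/3]]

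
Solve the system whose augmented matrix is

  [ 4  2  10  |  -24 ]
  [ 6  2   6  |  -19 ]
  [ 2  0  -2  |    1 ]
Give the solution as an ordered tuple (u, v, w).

(-3/2, 1, -2)

r1 -> 1/4·r1
  [ 1  1/2  5/2  |   -6 ]
  [ 6    2    6  |  -19 ]
  [ 2    0   -2  |    1 ]
r2 -> r2 − 6·r1
  [ 1  1/2  5/2  |  -6 ]
  [ 0   -1   -9  |  17 ]
  [ 2    0   -2  |   1 ]
r3 -> r3 − 2·r1
  [ 1  1/2  5/2  |  -6 ]
  [ 0   -1   -9  |  17 ]
  [ 0   -1   -7  |  13 ]
r2 -> -1·r2
  [ 1  1/2  5/2  |   -6 ]
  [ 0    1    9  |  -17 ]
  [ 0   -1   -7  |   13 ]
r3 -> r3 + r2
  [ 1  1/2  5/2  |   -6 ]
  [ 0    1    9  |  -17 ]
  [ 0    0    2  |   -4 ]
r3 -> 1/2·r3
  [ 1  1/2  5/2  |   -6 ]
  [ 0    1    9  |  -17 ]
  [ 0    0    1  |   -2 ]
r2 -> r2 − 9·r3
  [ 1  1/2  5/2  |  -6 ]
  [ 0    1    0  |   1 ]
  [ 0    0    1  |  -2 ]
r1 -> r1 − 5/2·r3
  [ 1  1/2  0  |  -1 ]
  [ 0    1  0  |   1 ]
  [ 0    0  1  |  -2 ]
r1 -> r1 − 1/2·r2
  [ 1  0  0  |  -3/2 ]
  [ 0  1  0  |     1 ]
  [ 0  0  1  |    -2 ]
Reading off the last column: u = -3/2, v = 1, w = -2.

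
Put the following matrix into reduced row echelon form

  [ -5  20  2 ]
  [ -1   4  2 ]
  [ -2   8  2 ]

[[1, -4, 0], [0, 0, 1], [0, 0, 0]]

R1 ← -1/5·R1
R2 ← R2 + R1
R3 ← R3 + 2·R1
R2 ← 5/8·R2
R3 ← R3 − 6/5·R2
R1 ← R1 + 2/5·R2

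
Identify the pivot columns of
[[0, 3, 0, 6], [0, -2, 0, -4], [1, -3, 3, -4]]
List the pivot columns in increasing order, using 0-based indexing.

r1 ↔ r3
  [ 1  -3  3  -4 ]
  [ 0  -2  0  -4 ]
  [ 0   3  0   6 ]
r2 := -1/2·r2
  [ 1  -3  3  -4 ]
  [ 0   1  0   2 ]
  [ 0   3  0   6 ]
r3 := r3 − 3·r2
  [ 1  -3  3  -4 ]
  [ 0   1  0   2 ]
  [ 0   0  0   0 ]
r1 := r1 + 3·r2
  [ 1  0  3  2 ]
  [ 0  1  0  2 ]
  [ 0  0  0  0 ]
Pivot columns are the columns containing a leading 1.

0, 1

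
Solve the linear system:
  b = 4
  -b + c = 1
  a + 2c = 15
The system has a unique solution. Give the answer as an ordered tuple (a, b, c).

Form the augmented matrix and row-reduce:
  [ 0   1  0  |   4 ]
  [ 0  -1  1  |   1 ]
  [ 1   0  2  |  15 ]
R1 <=> R3
  [ 1   0  2  |  15 ]
  [ 0  -1  1  |   1 ]
  [ 0   1  0  |   4 ]
R2 → -1·R2
  [ 1  0   2  |  15 ]
  [ 0  1  -1  |  -1 ]
  [ 0  1   0  |   4 ]
R3 → R3 − R2
  [ 1  0   2  |  15 ]
  [ 0  1  -1  |  -1 ]
  [ 0  0   1  |   5 ]
R2 → R2 + R3
  [ 1  0  2  |  15 ]
  [ 0  1  0  |   4 ]
  [ 0  0  1  |   5 ]
R1 → R1 − 2·R3
  [ 1  0  0  |  5 ]
  [ 0  1  0  |  4 ]
  [ 0  0  1  |  5 ]
Reading off the last column: a = 5, b = 4, c = 5.

(5, 4, 5)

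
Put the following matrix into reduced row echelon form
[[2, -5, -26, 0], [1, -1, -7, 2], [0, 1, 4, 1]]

R1 := 1/2·R1
  [ 1  -5/2  -13  0 ]
  [ 1    -1   -7  2 ]
  [ 0     1    4  1 ]
R2 := R2 − R1
  [ 1  -5/2  -13  0 ]
  [ 0   3/2    6  2 ]
  [ 0     1    4  1 ]
R2 := 2/3·R2
  [ 1  -5/2  -13    0 ]
  [ 0     1    4  4/3 ]
  [ 0     1    4    1 ]
R3 := R3 − R2
  [ 1  -5/2  -13     0 ]
  [ 0     1    4   4/3 ]
  [ 0     0    0  -1/3 ]
R3 := -3·R3
  [ 1  -5/2  -13    0 ]
  [ 0     1    4  4/3 ]
  [ 0     0    0    1 ]
R2 := R2 − 4/3·R3
  [ 1  -5/2  -13  0 ]
  [ 0     1    4  0 ]
  [ 0     0    0  1 ]
R1 := R1 + 5/2·R2
  [ 1  0  -3  0 ]
  [ 0  1   4  0 ]
  [ 0  0   0  1 ]

[[1, 0, -3, 0], [0, 1, 4, 0], [0, 0, 0, 1]]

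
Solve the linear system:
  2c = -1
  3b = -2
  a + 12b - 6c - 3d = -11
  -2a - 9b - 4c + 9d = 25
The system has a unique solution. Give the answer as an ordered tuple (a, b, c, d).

Form the augmented matrix and row-reduce:
  [  0   0   2   0  |   -1 ]
  [  0   3   0   0  |   -2 ]
  [  1  12  -6  -3  |  -11 ]
  [ -2  -9  -4   9  |   25 ]
R1 <-> R3
  [  1  12  -6  -3  |  -11 ]
  [  0   3   0   0  |   -2 ]
  [  0   0   2   0  |   -1 ]
  [ -2  -9  -4   9  |   25 ]
R4 -> R4 + 2·R1
  [ 1  12   -6  -3  |  -11 ]
  [ 0   3    0   0  |   -2 ]
  [ 0   0    2   0  |   -1 ]
  [ 0  15  -16   3  |    3 ]
R2 -> 1/3·R2
  [ 1  12   -6  -3  |   -11 ]
  [ 0   1    0   0  |  -2/3 ]
  [ 0   0    2   0  |    -1 ]
  [ 0  15  -16   3  |     3 ]
R4 -> R4 − 15·R2
  [ 1  12   -6  -3  |   -11 ]
  [ 0   1    0   0  |  -2/3 ]
  [ 0   0    2   0  |    -1 ]
  [ 0   0  -16   3  |    13 ]
R3 -> 1/2·R3
  [ 1  12   -6  -3  |   -11 ]
  [ 0   1    0   0  |  -2/3 ]
  [ 0   0    1   0  |  -1/2 ]
  [ 0   0  -16   3  |    13 ]
R4 -> R4 + 16·R3
  [ 1  12  -6  -3  |   -11 ]
  [ 0   1   0   0  |  -2/3 ]
  [ 0   0   1   0  |  -1/2 ]
  [ 0   0   0   3  |     5 ]
R4 -> 1/3·R4
  [ 1  12  -6  -3  |   -11 ]
  [ 0   1   0   0  |  -2/3 ]
  [ 0   0   1   0  |  -1/2 ]
  [ 0   0   0   1  |   5/3 ]
R1 -> R1 + 3·R4
  [ 1  12  -6  0  |    -6 ]
  [ 0   1   0  0  |  -2/3 ]
  [ 0   0   1  0  |  -1/2 ]
  [ 0   0   0  1  |   5/3 ]
R1 -> R1 + 6·R3
  [ 1  12  0  0  |    -9 ]
  [ 0   1  0  0  |  -2/3 ]
  [ 0   0  1  0  |  -1/2 ]
  [ 0   0  0  1  |   5/3 ]
R1 -> R1 − 12·R2
  [ 1  0  0  0  |    -1 ]
  [ 0  1  0  0  |  -2/3 ]
  [ 0  0  1  0  |  -1/2 ]
  [ 0  0  0  1  |   5/3 ]
Reading off the last column: a = -1, b = -2/3, c = -1/2, d = 5/3.

(-1, -2/3, -1/2, 5/3)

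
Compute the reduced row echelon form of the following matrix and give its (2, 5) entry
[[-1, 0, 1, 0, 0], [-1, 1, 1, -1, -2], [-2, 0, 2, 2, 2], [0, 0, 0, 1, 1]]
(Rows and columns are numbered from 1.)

R1 ← -1·R1
  [  1  0  -1   0   0 ]
  [ -1  1   1  -1  -2 ]
  [ -2  0   2   2   2 ]
  [  0  0   0   1   1 ]
R2 ← R2 + R1
  [  1  0  -1   0   0 ]
  [  0  1   0  -1  -2 ]
  [ -2  0   2   2   2 ]
  [  0  0   0   1   1 ]
R3 ← R3 + 2·R1
  [ 1  0  -1   0   0 ]
  [ 0  1   0  -1  -2 ]
  [ 0  0   0   2   2 ]
  [ 0  0   0   1   1 ]
R3 ← 1/2·R3
  [ 1  0  -1   0   0 ]
  [ 0  1   0  -1  -2 ]
  [ 0  0   0   1   1 ]
  [ 0  0   0   1   1 ]
R4 ← R4 − R3
  [ 1  0  -1   0   0 ]
  [ 0  1   0  -1  -2 ]
  [ 0  0   0   1   1 ]
  [ 0  0   0   0   0 ]
R2 ← R2 + R3
  [ 1  0  -1  0   0 ]
  [ 0  1   0  0  -1 ]
  [ 0  0   0  1   1 ]
  [ 0  0   0  0   0 ]

-1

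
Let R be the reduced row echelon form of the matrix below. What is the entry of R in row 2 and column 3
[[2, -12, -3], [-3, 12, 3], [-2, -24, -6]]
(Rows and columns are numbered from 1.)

r1 → 1/2·r1
r2 → r2 + 3·r1
r3 → r3 + 2·r1
r2 → -1/6·r2
r3 → r3 + 36·r2
r1 → r1 + 6·r2

1/4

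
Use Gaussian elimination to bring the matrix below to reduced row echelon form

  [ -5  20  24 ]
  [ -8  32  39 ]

ρ1 ← -1/5·ρ1
  [  1  -4  -24/5 ]
  [ -8  32     39 ]
ρ2 ← ρ2 + 8·ρ1
  [ 1  -4  -24/5 ]
  [ 0   0    3/5 ]
ρ2 ← 5/3·ρ2
  [ 1  -4  -24/5 ]
  [ 0   0      1 ]
ρ1 ← ρ1 + 24/5·ρ2
  [ 1  -4  0 ]
  [ 0   0  1 ]

[[1, -4, 0], [0, 0, 1]]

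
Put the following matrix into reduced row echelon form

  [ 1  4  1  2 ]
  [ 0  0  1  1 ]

R1 ← R1 − R2
  [ 1  4  0  1 ]
  [ 0  0  1  1 ]

[[1, 4, 0, 1], [0, 0, 1, 1]]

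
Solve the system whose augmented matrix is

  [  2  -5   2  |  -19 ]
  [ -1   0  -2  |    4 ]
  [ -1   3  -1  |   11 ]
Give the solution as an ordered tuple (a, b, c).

(0, 3, -2)

r1 := 1/2·r1
r2 := r2 + r1
r3 := r3 + r1
r2 := -2/5·r2
r3 := r3 − 1/2·r2
r3 := -5·r3
r2 := r2 − 2/5·r3
r1 := r1 − r3
r1 := r1 + 5/2·r2
Reading off the last column: a = 0, b = 3, c = -2.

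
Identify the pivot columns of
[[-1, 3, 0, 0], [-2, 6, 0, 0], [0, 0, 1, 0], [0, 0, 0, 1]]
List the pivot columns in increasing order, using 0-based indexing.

0, 2, 3

r1 -> -1·r1
  [  1  -3  0  0 ]
  [ -2   6  0  0 ]
  [  0   0  1  0 ]
  [  0   0  0  1 ]
r2 -> r2 + 2·r1
  [ 1  -3  0  0 ]
  [ 0   0  0  0 ]
  [ 0   0  1  0 ]
  [ 0   0  0  1 ]
r2 ↔ r3
  [ 1  -3  0  0 ]
  [ 0   0  1  0 ]
  [ 0   0  0  0 ]
  [ 0   0  0  1 ]
r3 ↔ r4
  [ 1  -3  0  0 ]
  [ 0   0  1  0 ]
  [ 0   0  0  1 ]
  [ 0   0  0  0 ]
Pivot columns are the columns containing a leading 1.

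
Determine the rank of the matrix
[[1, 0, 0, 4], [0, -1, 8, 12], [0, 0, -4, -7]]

ρ2 → -1·ρ2
  [ 1  0   0    4 ]
  [ 0  1  -8  -12 ]
  [ 0  0  -4   -7 ]
ρ3 → -1/4·ρ3
  [ 1  0   0    4 ]
  [ 0  1  -8  -12 ]
  [ 0  0   1  7/4 ]
ρ2 → ρ2 + 8·ρ3
  [ 1  0  0    4 ]
  [ 0  1  0    2 ]
  [ 0  0  1  7/4 ]
The reduced form has 3 nonzero rows.

rank = 3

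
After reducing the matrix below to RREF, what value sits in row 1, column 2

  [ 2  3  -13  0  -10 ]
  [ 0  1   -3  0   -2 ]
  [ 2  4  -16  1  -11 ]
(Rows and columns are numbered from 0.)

-3

ρ1 ← 1/2·ρ1
  [ 1  3/2  -13/2  0   -5 ]
  [ 0    1     -3  0   -2 ]
  [ 2    4    -16  1  -11 ]
ρ3 ← ρ3 − 2·ρ1
  [ 1  3/2  -13/2  0  -5 ]
  [ 0    1     -3  0  -2 ]
  [ 0    1     -3  1  -1 ]
ρ3 ← ρ3 − ρ2
  [ 1  3/2  -13/2  0  -5 ]
  [ 0    1     -3  0  -2 ]
  [ 0    0      0  1   1 ]
ρ1 ← ρ1 − 3/2·ρ2
  [ 1  0  -2  0  -2 ]
  [ 0  1  -3  0  -2 ]
  [ 0  0   0  1   1 ]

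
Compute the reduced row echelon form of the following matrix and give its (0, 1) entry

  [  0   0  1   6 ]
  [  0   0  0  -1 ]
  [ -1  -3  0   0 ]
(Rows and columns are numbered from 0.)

R1 <=> R3
R1 → -1·R1
R2 <=> R3
R3 → -1·R3
R2 → R2 − 6·R3

3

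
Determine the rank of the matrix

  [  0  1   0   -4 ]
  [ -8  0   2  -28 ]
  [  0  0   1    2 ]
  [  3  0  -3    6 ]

rank = 3

ρ1 ↔ ρ2
  [ -8  0   2  -28 ]
  [  0  1   0   -4 ]
  [  0  0   1    2 ]
  [  3  0  -3    6 ]
ρ1 := -1/8·ρ1
  [ 1  0  -1/4  7/2 ]
  [ 0  1     0   -4 ]
  [ 0  0     1    2 ]
  [ 3  0    -3    6 ]
ρ4 := ρ4 − 3·ρ1
  [ 1  0  -1/4   7/2 ]
  [ 0  1     0    -4 ]
  [ 0  0     1     2 ]
  [ 0  0  -9/4  -9/2 ]
ρ4 := ρ4 + 9/4·ρ3
  [ 1  0  -1/4  7/2 ]
  [ 0  1     0   -4 ]
  [ 0  0     1    2 ]
  [ 0  0     0    0 ]
ρ1 := ρ1 + 1/4·ρ3
  [ 1  0  0   4 ]
  [ 0  1  0  -4 ]
  [ 0  0  1   2 ]
  [ 0  0  0   0 ]
The reduced form has 3 nonzero rows.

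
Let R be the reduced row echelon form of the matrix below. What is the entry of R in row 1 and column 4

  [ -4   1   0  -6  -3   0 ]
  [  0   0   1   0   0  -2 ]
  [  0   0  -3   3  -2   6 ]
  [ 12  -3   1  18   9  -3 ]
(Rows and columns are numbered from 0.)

R1 := -1/4·R1
  [  1  -1/4   0  3/2  3/4   0 ]
  [  0     0   1    0    0  -2 ]
  [  0     0  -3    3   -2   6 ]
  [ 12    -3   1   18    9  -3 ]
R4 := R4 − 12·R1
  [ 1  -1/4   0  3/2  3/4   0 ]
  [ 0     0   1    0    0  -2 ]
  [ 0     0  -3    3   -2   6 ]
  [ 0     0   1    0    0  -3 ]
R3 := R3 + 3·R2
  [ 1  -1/4  0  3/2  3/4   0 ]
  [ 0     0  1    0    0  -2 ]
  [ 0     0  0    3   -2   0 ]
  [ 0     0  1    0    0  -3 ]
R4 := R4 − R2
  [ 1  -1/4  0  3/2  3/4   0 ]
  [ 0     0  1    0    0  -2 ]
  [ 0     0  0    3   -2   0 ]
  [ 0     0  0    0    0  -1 ]
R3 := 1/3·R3
  [ 1  -1/4  0  3/2   3/4   0 ]
  [ 0     0  1    0     0  -2 ]
  [ 0     0  0    1  -2/3   0 ]
  [ 0     0  0    0     0  -1 ]
R4 := -1·R4
  [ 1  -1/4  0  3/2   3/4   0 ]
  [ 0     0  1    0     0  -2 ]
  [ 0     0  0    1  -2/3   0 ]
  [ 0     0  0    0     0   1 ]
R2 := R2 + 2·R4
  [ 1  -1/4  0  3/2   3/4  0 ]
  [ 0     0  1    0     0  0 ]
  [ 0     0  0    1  -2/3  0 ]
  [ 0     0  0    0     0  1 ]
R1 := R1 − 3/2·R3
  [ 1  -1/4  0  0   7/4  0 ]
  [ 0     0  1  0     0  0 ]
  [ 0     0  0  1  -2/3  0 ]
  [ 0     0  0  0     0  1 ]

0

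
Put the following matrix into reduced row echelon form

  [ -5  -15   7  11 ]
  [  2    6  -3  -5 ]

Multiply R1 by -1/5.
  [ 1  3  -7/5  -11/5 ]
  [ 2  6    -3     -5 ]
Subtract 2 times R1 from R2.
  [ 1  3  -7/5  -11/5 ]
  [ 0  0  -1/5   -3/5 ]
Multiply R2 by -5.
  [ 1  3  -7/5  -11/5 ]
  [ 0  0     1      3 ]
Add 7/5 times R2 to R1.
  [ 1  3  0  2 ]
  [ 0  0  1  3 ]

[[1, 3, 0, 2], [0, 0, 1, 3]]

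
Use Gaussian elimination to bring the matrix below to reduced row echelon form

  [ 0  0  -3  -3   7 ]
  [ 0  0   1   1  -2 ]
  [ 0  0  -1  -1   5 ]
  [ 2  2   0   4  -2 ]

Swap R1 and R4.
  [ 2  2   0   4  -2 ]
  [ 0  0   1   1  -2 ]
  [ 0  0  -1  -1   5 ]
  [ 0  0  -3  -3   7 ]
Multiply R1 by 1/2.
  [ 1  1   0   2  -1 ]
  [ 0  0   1   1  -2 ]
  [ 0  0  -1  -1   5 ]
  [ 0  0  -3  -3   7 ]
Add R2 to R3.
  [ 1  1   0   2  -1 ]
  [ 0  0   1   1  -2 ]
  [ 0  0   0   0   3 ]
  [ 0  0  -3  -3   7 ]
Add 3 times R2 to R4.
  [ 1  1  0  2  -1 ]
  [ 0  0  1  1  -2 ]
  [ 0  0  0  0   3 ]
  [ 0  0  0  0   1 ]
Multiply R3 by 1/3.
  [ 1  1  0  2  -1 ]
  [ 0  0  1  1  -2 ]
  [ 0  0  0  0   1 ]
  [ 0  0  0  0   1 ]
Subtract R3 from R4.
  [ 1  1  0  2  -1 ]
  [ 0  0  1  1  -2 ]
  [ 0  0  0  0   1 ]
  [ 0  0  0  0   0 ]
Add 2 times R3 to R2.
  [ 1  1  0  2  -1 ]
  [ 0  0  1  1   0 ]
  [ 0  0  0  0   1 ]
  [ 0  0  0  0   0 ]
Add R3 to R1.
  [ 1  1  0  2  0 ]
  [ 0  0  1  1  0 ]
  [ 0  0  0  0  1 ]
  [ 0  0  0  0  0 ]

[[1, 1, 0, 2, 0], [0, 0, 1, 1, 0], [0, 0, 0, 0, 1], [0, 0, 0, 0, 0]]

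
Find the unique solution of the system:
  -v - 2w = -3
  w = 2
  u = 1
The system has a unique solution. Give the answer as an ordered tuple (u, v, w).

(1, -1, 2)

Form the augmented matrix and row-reduce:
  [ 0  -1  -2  |  -3 ]
  [ 0   0   1  |   2 ]
  [ 1   0   0  |   1 ]
R1 <-> R3
  [ 1   0   0  |   1 ]
  [ 0   0   1  |   2 ]
  [ 0  -1  -2  |  -3 ]
R2 <-> R3
  [ 1   0   0  |   1 ]
  [ 0  -1  -2  |  -3 ]
  [ 0   0   1  |   2 ]
R2 := -1·R2
  [ 1  0  0  |  1 ]
  [ 0  1  2  |  3 ]
  [ 0  0  1  |  2 ]
R2 := R2 − 2·R3
  [ 1  0  0  |   1 ]
  [ 0  1  0  |  -1 ]
  [ 0  0  1  |   2 ]
Reading off the last column: u = 1, v = -1, w = 2.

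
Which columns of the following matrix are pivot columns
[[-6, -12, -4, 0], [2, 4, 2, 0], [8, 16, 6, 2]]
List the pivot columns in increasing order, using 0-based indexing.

ρ1 → -1/6·ρ1
  [ 1   2  2/3  0 ]
  [ 2   4    2  0 ]
  [ 8  16    6  2 ]
ρ2 → ρ2 − 2·ρ1
  [ 1   2  2/3  0 ]
  [ 0   0  2/3  0 ]
  [ 8  16    6  2 ]
ρ3 → ρ3 − 8·ρ1
  [ 1  2  2/3  0 ]
  [ 0  0  2/3  0 ]
  [ 0  0  2/3  2 ]
ρ2 → 3/2·ρ2
  [ 1  2  2/3  0 ]
  [ 0  0    1  0 ]
  [ 0  0  2/3  2 ]
ρ3 → ρ3 − 2/3·ρ2
  [ 1  2  2/3  0 ]
  [ 0  0    1  0 ]
  [ 0  0    0  2 ]
ρ3 → 1/2·ρ3
  [ 1  2  2/3  0 ]
  [ 0  0    1  0 ]
  [ 0  0    0  1 ]
ρ1 → ρ1 − 2/3·ρ2
  [ 1  2  0  0 ]
  [ 0  0  1  0 ]
  [ 0  0  0  1 ]
Pivot columns are the columns containing a leading 1.

0, 2, 3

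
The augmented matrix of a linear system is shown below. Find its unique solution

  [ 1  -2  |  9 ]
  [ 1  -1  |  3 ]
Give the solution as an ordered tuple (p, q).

R2 -> R2 − R1
  [ 1  -2  |   9 ]
  [ 0   1  |  -6 ]
R1 -> R1 + 2·R2
  [ 1  0  |  -3 ]
  [ 0  1  |  -6 ]
Reading off the last column: p = -3, q = -6.

(-3, -6)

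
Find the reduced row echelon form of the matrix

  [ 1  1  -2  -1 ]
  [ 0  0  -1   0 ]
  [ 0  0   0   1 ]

[[1, 1, 0, 0], [0, 0, 1, 0], [0, 0, 0, 1]]

R2 → -1·R2
  [ 1  1  -2  -1 ]
  [ 0  0   1   0 ]
  [ 0  0   0   1 ]
R1 → R1 + R3
  [ 1  1  -2  0 ]
  [ 0  0   1  0 ]
  [ 0  0   0  1 ]
R1 → R1 + 2·R2
  [ 1  1  0  0 ]
  [ 0  0  1  0 ]
  [ 0  0  0  1 ]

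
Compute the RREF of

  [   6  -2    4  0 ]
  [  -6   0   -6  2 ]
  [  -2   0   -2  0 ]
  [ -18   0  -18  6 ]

[[1, 0, 1, 0], [0, 1, 1, 0], [0, 0, 0, 1], [0, 0, 0, 0]]

ρ1 ← 1/6·ρ1
ρ2 ← ρ2 + 6·ρ1
ρ3 ← ρ3 + 2·ρ1
ρ4 ← ρ4 + 18·ρ1
ρ2 ← -1/2·ρ2
ρ3 ← ρ3 + 2/3·ρ2
ρ4 ← ρ4 + 6·ρ2
ρ3 ← -3/2·ρ3
ρ2 ← ρ2 + ρ3
ρ1 ← ρ1 + 1/3·ρ2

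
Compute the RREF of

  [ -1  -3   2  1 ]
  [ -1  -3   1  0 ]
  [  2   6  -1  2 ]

R1 → -1·R1
  [  1   3  -2  -1 ]
  [ -1  -3   1   0 ]
  [  2   6  -1   2 ]
R2 → R2 + R1
  [ 1  3  -2  -1 ]
  [ 0  0  -1  -1 ]
  [ 2  6  -1   2 ]
R3 → R3 − 2·R1
  [ 1  3  -2  -1 ]
  [ 0  0  -1  -1 ]
  [ 0  0   3   4 ]
R2 → -1·R2
  [ 1  3  -2  -1 ]
  [ 0  0   1   1 ]
  [ 0  0   3   4 ]
R3 → R3 − 3·R2
  [ 1  3  -2  -1 ]
  [ 0  0   1   1 ]
  [ 0  0   0   1 ]
R2 → R2 − R3
  [ 1  3  -2  -1 ]
  [ 0  0   1   0 ]
  [ 0  0   0   1 ]
R1 → R1 + R3
  [ 1  3  -2  0 ]
  [ 0  0   1  0 ]
  [ 0  0   0  1 ]
R1 → R1 + 2·R2
  [ 1  3  0  0 ]
  [ 0  0  1  0 ]
  [ 0  0  0  1 ]

[[1, 3, 0, 0], [0, 0, 1, 0], [0, 0, 0, 1]]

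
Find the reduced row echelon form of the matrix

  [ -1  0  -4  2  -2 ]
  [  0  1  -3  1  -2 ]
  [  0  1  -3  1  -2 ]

[[1, 0, 4, -2, 2], [0, 1, -3, 1, -2], [0, 0, 0, 0, 0]]

Multiply R1 by -1.
  [ 1  0   4  -2   2 ]
  [ 0  1  -3   1  -2 ]
  [ 0  1  -3   1  -2 ]
Subtract R2 from R3.
  [ 1  0   4  -2   2 ]
  [ 0  1  -3   1  -2 ]
  [ 0  0   0   0   0 ]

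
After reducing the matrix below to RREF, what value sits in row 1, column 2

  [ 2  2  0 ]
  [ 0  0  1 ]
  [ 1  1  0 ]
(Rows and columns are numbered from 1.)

Multiply ρ1 by 1/2.
  [ 1  1  0 ]
  [ 0  0  1 ]
  [ 1  1  0 ]
Subtract ρ1 from ρ3.
  [ 1  1  0 ]
  [ 0  0  1 ]
  [ 0  0  0 ]

1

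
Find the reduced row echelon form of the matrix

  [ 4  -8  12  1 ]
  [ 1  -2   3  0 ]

[[1, -2, 3, 0], [0, 0, 0, 1]]

Multiply R1 by 1/4.
  [ 1  -2  3  1/4 ]
  [ 1  -2  3    0 ]
Subtract R1 from R2.
  [ 1  -2  3   1/4 ]
  [ 0   0  0  -1/4 ]
Multiply R2 by -4.
  [ 1  -2  3  1/4 ]
  [ 0   0  0    1 ]
Subtract 1/4 times R2 from R1.
  [ 1  -2  3  0 ]
  [ 0   0  0  1 ]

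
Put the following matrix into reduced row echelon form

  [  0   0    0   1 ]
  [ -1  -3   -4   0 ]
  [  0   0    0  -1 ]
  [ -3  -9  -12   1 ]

[[1, 3, 4, 0], [0, 0, 0, 1], [0, 0, 0, 0], [0, 0, 0, 0]]

R1 ↔ R2
  [ -1  -3   -4   0 ]
  [  0   0    0   1 ]
  [  0   0    0  -1 ]
  [ -3  -9  -12   1 ]
R1 ← -1·R1
  [  1   3    4   0 ]
  [  0   0    0   1 ]
  [  0   0    0  -1 ]
  [ -3  -9  -12   1 ]
R4 ← R4 + 3·R1
  [ 1  3  4   0 ]
  [ 0  0  0   1 ]
  [ 0  0  0  -1 ]
  [ 0  0  0   1 ]
R3 ← R3 + R2
  [ 1  3  4  0 ]
  [ 0  0  0  1 ]
  [ 0  0  0  0 ]
  [ 0  0  0  1 ]
R4 ← R4 − R2
  [ 1  3  4  0 ]
  [ 0  0  0  1 ]
  [ 0  0  0  0 ]
  [ 0  0  0  0 ]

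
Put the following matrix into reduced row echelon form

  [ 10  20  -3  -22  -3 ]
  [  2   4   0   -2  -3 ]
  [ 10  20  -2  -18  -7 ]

r1 -> 1/10·r1
  [  1   2  -3/10  -11/5  -3/10 ]
  [  2   4      0     -2     -3 ]
  [ 10  20     -2    -18     -7 ]
r2 -> r2 − 2·r1
  [  1   2  -3/10  -11/5  -3/10 ]
  [  0   0    3/5   12/5  -12/5 ]
  [ 10  20     -2    -18     -7 ]
r3 -> r3 − 10·r1
  [ 1  2  -3/10  -11/5  -3/10 ]
  [ 0  0    3/5   12/5  -12/5 ]
  [ 0  0      1      4     -4 ]
r2 -> 5/3·r2
  [ 1  2  -3/10  -11/5  -3/10 ]
  [ 0  0      1      4     -4 ]
  [ 0  0      1      4     -4 ]
r3 -> r3 − r2
  [ 1  2  -3/10  -11/5  -3/10 ]
  [ 0  0      1      4     -4 ]
  [ 0  0      0      0      0 ]
r1 -> r1 + 3/10·r2
  [ 1  2  0  -1  -3/2 ]
  [ 0  0  1   4    -4 ]
  [ 0  0  0   0     0 ]

[[1, 2, 0, -1, -3/2], [0, 0, 1, 4, -4], [0, 0, 0, 0, 0]]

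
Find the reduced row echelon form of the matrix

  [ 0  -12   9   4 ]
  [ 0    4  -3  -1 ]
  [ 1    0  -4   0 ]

ρ1 <-> ρ3
  [ 1    0  -4   0 ]
  [ 0    4  -3  -1 ]
  [ 0  -12   9   4 ]
ρ2 := 1/4·ρ2
  [ 1    0    -4     0 ]
  [ 0    1  -3/4  -1/4 ]
  [ 0  -12     9     4 ]
ρ3 := ρ3 + 12·ρ2
  [ 1  0    -4     0 ]
  [ 0  1  -3/4  -1/4 ]
  [ 0  0     0     1 ]
ρ2 := ρ2 + 1/4·ρ3
  [ 1  0    -4  0 ]
  [ 0  1  -3/4  0 ]
  [ 0  0     0  1 ]

[[1, 0, -4, 0], [0, 1, -3/4, 0], [0, 0, 0, 1]]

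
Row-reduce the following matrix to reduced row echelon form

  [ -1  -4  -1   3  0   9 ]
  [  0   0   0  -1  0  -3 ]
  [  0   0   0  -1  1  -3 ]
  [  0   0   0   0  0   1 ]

Multiply R1 by -1.
  [ 1  4  1  -3  0  -9 ]
  [ 0  0  0  -1  0  -3 ]
  [ 0  0  0  -1  1  -3 ]
  [ 0  0  0   0  0   1 ]
Multiply R2 by -1.
  [ 1  4  1  -3  0  -9 ]
  [ 0  0  0   1  0   3 ]
  [ 0  0  0  -1  1  -3 ]
  [ 0  0  0   0  0   1 ]
Add R2 to R3.
  [ 1  4  1  -3  0  -9 ]
  [ 0  0  0   1  0   3 ]
  [ 0  0  0   0  1   0 ]
  [ 0  0  0   0  0   1 ]
Subtract 3 times R4 from R2.
  [ 1  4  1  -3  0  -9 ]
  [ 0  0  0   1  0   0 ]
  [ 0  0  0   0  1   0 ]
  [ 0  0  0   0  0   1 ]
Add 9 times R4 to R1.
  [ 1  4  1  -3  0  0 ]
  [ 0  0  0   1  0  0 ]
  [ 0  0  0   0  1  0 ]
  [ 0  0  0   0  0  1 ]
Add 3 times R2 to R1.
  [ 1  4  1  0  0  0 ]
  [ 0  0  0  1  0  0 ]
  [ 0  0  0  0  1  0 ]
  [ 0  0  0  0  0  1 ]

[[1, 4, 1, 0, 0, 0], [0, 0, 0, 1, 0, 0], [0, 0, 0, 0, 1, 0], [0, 0, 0, 0, 0, 1]]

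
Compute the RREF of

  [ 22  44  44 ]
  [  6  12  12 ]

[[1, 2, 2], [0, 0, 0]]

R1 → 1/22·R1
R2 → R2 − 6·R1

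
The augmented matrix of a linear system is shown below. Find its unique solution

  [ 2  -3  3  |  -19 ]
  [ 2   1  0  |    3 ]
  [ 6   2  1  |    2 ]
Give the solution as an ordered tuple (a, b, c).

ρ1 := 1/2·ρ1
  [ 1  -3/2  3/2  |  -19/2 ]
  [ 2     1    0  |      3 ]
  [ 6     2    1  |      2 ]
ρ2 := ρ2 − 2·ρ1
  [ 1  -3/2  3/2  |  -19/2 ]
  [ 0     4   -3  |     22 ]
  [ 6     2    1  |      2 ]
ρ3 := ρ3 − 6·ρ1
  [ 1  -3/2  3/2  |  -19/2 ]
  [ 0     4   -3  |     22 ]
  [ 0    11   -8  |     59 ]
ρ2 := 1/4·ρ2
  [ 1  -3/2   3/2  |  -19/2 ]
  [ 0     1  -3/4  |   11/2 ]
  [ 0    11    -8  |     59 ]
ρ3 := ρ3 − 11·ρ2
  [ 1  -3/2   3/2  |  -19/2 ]
  [ 0     1  -3/4  |   11/2 ]
  [ 0     0   1/4  |   -3/2 ]
ρ3 := 4·ρ3
  [ 1  -3/2   3/2  |  -19/2 ]
  [ 0     1  -3/4  |   11/2 ]
  [ 0     0     1  |     -6 ]
ρ2 := ρ2 + 3/4·ρ3
  [ 1  -3/2  3/2  |  -19/2 ]
  [ 0     1    0  |      1 ]
  [ 0     0    1  |     -6 ]
ρ1 := ρ1 − 3/2·ρ3
  [ 1  -3/2  0  |  -1/2 ]
  [ 0     1  0  |     1 ]
  [ 0     0  1  |    -6 ]
ρ1 := ρ1 + 3/2·ρ2
  [ 1  0  0  |   1 ]
  [ 0  1  0  |   1 ]
  [ 0  0  1  |  -6 ]
Reading off the last column: a = 1, b = 1, c = -6.

(1, 1, -6)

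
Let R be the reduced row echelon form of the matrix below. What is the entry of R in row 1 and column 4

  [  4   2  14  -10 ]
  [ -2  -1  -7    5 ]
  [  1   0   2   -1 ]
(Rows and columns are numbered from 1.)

-1

R1 → 1/4·R1
R2 → R2 + 2·R1
R3 → R3 − R1
R2 ↔ R3
R2 → -2·R2
R1 → R1 − 1/2·R2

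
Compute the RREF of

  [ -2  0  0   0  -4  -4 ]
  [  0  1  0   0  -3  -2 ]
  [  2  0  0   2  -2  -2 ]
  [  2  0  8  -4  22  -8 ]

r1 -> -1/2·r1
  [ 1  0  0   0   2   2 ]
  [ 0  1  0   0  -3  -2 ]
  [ 2  0  0   2  -2  -2 ]
  [ 2  0  8  -4  22  -8 ]
r3 -> r3 − 2·r1
  [ 1  0  0   0   2   2 ]
  [ 0  1  0   0  -3  -2 ]
  [ 0  0  0   2  -6  -6 ]
  [ 2  0  8  -4  22  -8 ]
r4 -> r4 − 2·r1
  [ 1  0  0   0   2    2 ]
  [ 0  1  0   0  -3   -2 ]
  [ 0  0  0   2  -6   -6 ]
  [ 0  0  8  -4  18  -12 ]
r3 <=> r4
  [ 1  0  0   0   2    2 ]
  [ 0  1  0   0  -3   -2 ]
  [ 0  0  8  -4  18  -12 ]
  [ 0  0  0   2  -6   -6 ]
r3 -> 1/8·r3
  [ 1  0  0     0    2     2 ]
  [ 0  1  0     0   -3    -2 ]
  [ 0  0  1  -1/2  9/4  -3/2 ]
  [ 0  0  0     2   -6    -6 ]
r4 -> 1/2·r4
  [ 1  0  0     0    2     2 ]
  [ 0  1  0     0   -3    -2 ]
  [ 0  0  1  -1/2  9/4  -3/2 ]
  [ 0  0  0     1   -3    -3 ]
r3 -> r3 + 1/2·r4
  [ 1  0  0  0    2   2 ]
  [ 0  1  0  0   -3  -2 ]
  [ 0  0  1  0  3/4  -3 ]
  [ 0  0  0  1   -3  -3 ]

[[1, 0, 0, 0, 2, 2], [0, 1, 0, 0, -3, -2], [0, 0, 1, 0, 3/4, -3], [0, 0, 0, 1, -3, -3]]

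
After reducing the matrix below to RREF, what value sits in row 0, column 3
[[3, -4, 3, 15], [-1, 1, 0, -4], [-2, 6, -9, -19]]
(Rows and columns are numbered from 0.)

ρ1 ← 1/3·ρ1
  [  1  -4/3   1    5 ]
  [ -1     1   0   -4 ]
  [ -2     6  -9  -19 ]
ρ2 ← ρ2 + ρ1
  [  1  -4/3   1    5 ]
  [  0  -1/3   1    1 ]
  [ -2     6  -9  -19 ]
ρ3 ← ρ3 + 2·ρ1
  [ 1  -4/3   1   5 ]
  [ 0  -1/3   1   1 ]
  [ 0  10/3  -7  -9 ]
ρ2 ← -3·ρ2
  [ 1  -4/3   1   5 ]
  [ 0     1  -3  -3 ]
  [ 0  10/3  -7  -9 ]
ρ3 ← ρ3 − 10/3·ρ2
  [ 1  -4/3   1   5 ]
  [ 0     1  -3  -3 ]
  [ 0     0   3   1 ]
ρ3 ← 1/3·ρ3
  [ 1  -4/3   1    5 ]
  [ 0     1  -3   -3 ]
  [ 0     0   1  1/3 ]
ρ2 ← ρ2 + 3·ρ3
  [ 1  -4/3  1    5 ]
  [ 0     1  0   -2 ]
  [ 0     0  1  1/3 ]
ρ1 ← ρ1 − ρ3
  [ 1  -4/3  0  14/3 ]
  [ 0     1  0    -2 ]
  [ 0     0  1   1/3 ]
ρ1 ← ρ1 + 4/3·ρ2
  [ 1  0  0    2 ]
  [ 0  1  0   -2 ]
  [ 0  0  1  1/3 ]

2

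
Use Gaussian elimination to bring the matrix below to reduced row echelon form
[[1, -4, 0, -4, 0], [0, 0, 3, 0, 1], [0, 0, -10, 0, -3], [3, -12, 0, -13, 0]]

R4 ← R4 − 3·R1
  [ 1  -4    0  -4   0 ]
  [ 0   0    3   0   1 ]
  [ 0   0  -10   0  -3 ]
  [ 0   0    0  -1   0 ]
R2 ← 1/3·R2
  [ 1  -4    0  -4    0 ]
  [ 0   0    1   0  1/3 ]
  [ 0   0  -10   0   -3 ]
  [ 0   0    0  -1    0 ]
R3 ← R3 + 10·R2
  [ 1  -4  0  -4    0 ]
  [ 0   0  1   0  1/3 ]
  [ 0   0  0   0  1/3 ]
  [ 0   0  0  -1    0 ]
R3 ↔ R4
  [ 1  -4  0  -4    0 ]
  [ 0   0  1   0  1/3 ]
  [ 0   0  0  -1    0 ]
  [ 0   0  0   0  1/3 ]
R3 ← -1·R3
  [ 1  -4  0  -4    0 ]
  [ 0   0  1   0  1/3 ]
  [ 0   0  0   1    0 ]
  [ 0   0  0   0  1/3 ]
R4 ← 3·R4
  [ 1  -4  0  -4    0 ]
  [ 0   0  1   0  1/3 ]
  [ 0   0  0   1    0 ]
  [ 0   0  0   0    1 ]
R2 ← R2 − 1/3·R4
  [ 1  -4  0  -4  0 ]
  [ 0   0  1   0  0 ]
  [ 0   0  0   1  0 ]
  [ 0   0  0   0  1 ]
R1 ← R1 + 4·R3
  [ 1  -4  0  0  0 ]
  [ 0   0  1  0  0 ]
  [ 0   0  0  1  0 ]
  [ 0   0  0  0  1 ]

[[1, -4, 0, 0, 0], [0, 0, 1, 0, 0], [0, 0, 0, 1, 0], [0, 0, 0, 0, 1]]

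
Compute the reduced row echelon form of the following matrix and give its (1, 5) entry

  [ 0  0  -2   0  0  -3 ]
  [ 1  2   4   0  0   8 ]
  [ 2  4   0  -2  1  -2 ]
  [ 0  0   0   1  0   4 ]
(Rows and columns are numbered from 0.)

r1 <=> r2
  [ 1  2   4   0  0   8 ]
  [ 0  0  -2   0  0  -3 ]
  [ 2  4   0  -2  1  -2 ]
  [ 0  0   0   1  0   4 ]
r3 -> r3 − 2·r1
  [ 1  2   4   0  0    8 ]
  [ 0  0  -2   0  0   -3 ]
  [ 0  0  -8  -2  1  -18 ]
  [ 0  0   0   1  0    4 ]
r2 -> -1/2·r2
  [ 1  2   4   0  0    8 ]
  [ 0  0   1   0  0  3/2 ]
  [ 0  0  -8  -2  1  -18 ]
  [ 0  0   0   1  0    4 ]
r3 -> r3 + 8·r2
  [ 1  2  4   0  0    8 ]
  [ 0  0  1   0  0  3/2 ]
  [ 0  0  0  -2  1   -6 ]
  [ 0  0  0   1  0    4 ]
r3 -> -1/2·r3
  [ 1  2  4  0     0    8 ]
  [ 0  0  1  0     0  3/2 ]
  [ 0  0  0  1  -1/2    3 ]
  [ 0  0  0  1     0    4 ]
r4 -> r4 − r3
  [ 1  2  4  0     0    8 ]
  [ 0  0  1  0     0  3/2 ]
  [ 0  0  0  1  -1/2    3 ]
  [ 0  0  0  0   1/2    1 ]
r4 -> 2·r4
  [ 1  2  4  0     0    8 ]
  [ 0  0  1  0     0  3/2 ]
  [ 0  0  0  1  -1/2    3 ]
  [ 0  0  0  0     1    2 ]
r3 -> r3 + 1/2·r4
  [ 1  2  4  0  0    8 ]
  [ 0  0  1  0  0  3/2 ]
  [ 0  0  0  1  0    4 ]
  [ 0  0  0  0  1    2 ]
r1 -> r1 − 4·r2
  [ 1  2  0  0  0    2 ]
  [ 0  0  1  0  0  3/2 ]
  [ 0  0  0  1  0    4 ]
  [ 0  0  0  0  1    2 ]

3/2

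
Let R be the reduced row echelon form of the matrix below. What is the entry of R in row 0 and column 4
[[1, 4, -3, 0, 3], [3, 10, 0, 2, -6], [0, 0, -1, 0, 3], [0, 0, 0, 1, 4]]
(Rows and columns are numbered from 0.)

R2 := R2 − 3·R1
  [ 1   4  -3  0    3 ]
  [ 0  -2   9  2  -15 ]
  [ 0   0  -1  0    3 ]
  [ 0   0   0  1    4 ]
R2 := -1/2·R2
  [ 1  4    -3   0     3 ]
  [ 0  1  -9/2  -1  15/2 ]
  [ 0  0    -1   0     3 ]
  [ 0  0     0   1     4 ]
R3 := -1·R3
  [ 1  4    -3   0     3 ]
  [ 0  1  -9/2  -1  15/2 ]
  [ 0  0     1   0    -3 ]
  [ 0  0     0   1     4 ]
R2 := R2 + R4
  [ 1  4    -3  0     3 ]
  [ 0  1  -9/2  0  23/2 ]
  [ 0  0     1  0    -3 ]
  [ 0  0     0  1     4 ]
R2 := R2 + 9/2·R3
  [ 1  4  -3  0   3 ]
  [ 0  1   0  0  -2 ]
  [ 0  0   1  0  -3 ]
  [ 0  0   0  1   4 ]
R1 := R1 + 3·R3
  [ 1  4  0  0  -6 ]
  [ 0  1  0  0  -2 ]
  [ 0  0  1  0  -3 ]
  [ 0  0  0  1   4 ]
R1 := R1 − 4·R2
  [ 1  0  0  0   2 ]
  [ 0  1  0  0  -2 ]
  [ 0  0  1  0  -3 ]
  [ 0  0  0  1   4 ]

2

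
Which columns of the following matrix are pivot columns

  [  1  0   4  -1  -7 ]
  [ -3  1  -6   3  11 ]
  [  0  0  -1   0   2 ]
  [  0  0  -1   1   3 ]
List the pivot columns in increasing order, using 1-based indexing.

1, 2, 3, 4

R2 ← R2 + 3·R1
  [ 1  0   4  -1   -7 ]
  [ 0  1   6   0  -10 ]
  [ 0  0  -1   0    2 ]
  [ 0  0  -1   1    3 ]
R3 ← -1·R3
  [ 1  0   4  -1   -7 ]
  [ 0  1   6   0  -10 ]
  [ 0  0   1   0   -2 ]
  [ 0  0  -1   1    3 ]
R4 ← R4 + R3
  [ 1  0  4  -1   -7 ]
  [ 0  1  6   0  -10 ]
  [ 0  0  1   0   -2 ]
  [ 0  0  0   1    1 ]
R1 ← R1 + R4
  [ 1  0  4  0   -6 ]
  [ 0  1  6  0  -10 ]
  [ 0  0  1  0   -2 ]
  [ 0  0  0  1    1 ]
R2 ← R2 − 6·R3
  [ 1  0  4  0  -6 ]
  [ 0  1  0  0   2 ]
  [ 0  0  1  0  -2 ]
  [ 0  0  0  1   1 ]
R1 ← R1 − 4·R3
  [ 1  0  0  0   2 ]
  [ 0  1  0  0   2 ]
  [ 0  0  1  0  -2 ]
  [ 0  0  0  1   1 ]
Pivot columns are the columns containing a leading 1.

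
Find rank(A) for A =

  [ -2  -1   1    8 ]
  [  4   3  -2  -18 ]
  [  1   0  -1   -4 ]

R1 → -1/2·R1
  [ 1  1/2  -1/2   -4 ]
  [ 4    3    -2  -18 ]
  [ 1    0    -1   -4 ]
R2 → R2 − 4·R1
  [ 1  1/2  -1/2  -4 ]
  [ 0    1     0  -2 ]
  [ 1    0    -1  -4 ]
R3 → R3 − R1
  [ 1   1/2  -1/2  -4 ]
  [ 0     1     0  -2 ]
  [ 0  -1/2  -1/2   0 ]
R3 → R3 + 1/2·R2
  [ 1  1/2  -1/2  -4 ]
  [ 0    1     0  -2 ]
  [ 0    0  -1/2  -1 ]
R3 → -2·R3
  [ 1  1/2  -1/2  -4 ]
  [ 0    1     0  -2 ]
  [ 0    0     1   2 ]
R1 → R1 + 1/2·R3
  [ 1  1/2  0  -3 ]
  [ 0    1  0  -2 ]
  [ 0    0  1   2 ]
R1 → R1 − 1/2·R2
  [ 1  0  0  -2 ]
  [ 0  1  0  -2 ]
  [ 0  0  1   2 ]
The reduced form has 3 nonzero rows.

rank = 3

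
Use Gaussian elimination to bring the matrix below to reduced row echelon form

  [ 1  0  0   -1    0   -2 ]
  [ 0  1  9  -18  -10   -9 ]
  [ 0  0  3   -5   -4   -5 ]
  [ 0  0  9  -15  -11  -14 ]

[[1, 0, 0, -1, 0, -2], [0, 1, 0, -3, 0, 4], [0, 0, 1, -5/3, 0, -1/3], [0, 0, 0, 0, 1, 1]]

r3 := 1/3·r3
  [ 1  0  0    -1     0    -2 ]
  [ 0  1  9   -18   -10    -9 ]
  [ 0  0  1  -5/3  -4/3  -5/3 ]
  [ 0  0  9   -15   -11   -14 ]
r4 := r4 − 9·r3
  [ 1  0  0    -1     0    -2 ]
  [ 0  1  9   -18   -10    -9 ]
  [ 0  0  1  -5/3  -4/3  -5/3 ]
  [ 0  0  0     0     1     1 ]
r3 := r3 + 4/3·r4
  [ 1  0  0    -1    0    -2 ]
  [ 0  1  9   -18  -10    -9 ]
  [ 0  0  1  -5/3    0  -1/3 ]
  [ 0  0  0     0    1     1 ]
r2 := r2 + 10·r4
  [ 1  0  0    -1  0    -2 ]
  [ 0  1  9   -18  0     1 ]
  [ 0  0  1  -5/3  0  -1/3 ]
  [ 0  0  0     0  1     1 ]
r2 := r2 − 9·r3
  [ 1  0  0    -1  0    -2 ]
  [ 0  1  0    -3  0     4 ]
  [ 0  0  1  -5/3  0  -1/3 ]
  [ 0  0  0     0  1     1 ]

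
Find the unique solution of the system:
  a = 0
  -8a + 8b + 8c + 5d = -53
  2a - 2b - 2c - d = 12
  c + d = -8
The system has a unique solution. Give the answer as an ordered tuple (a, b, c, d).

(0, -1/2, -3, -5)

Form the augmented matrix and row-reduce:
  [  1   0   0   0  |    0 ]
  [ -8   8   8   5  |  -53 ]
  [  2  -2  -2  -1  |   12 ]
  [  0   0   1   1  |   -8 ]
Add 8 times r1 to r2.
  [ 1   0   0   0  |    0 ]
  [ 0   8   8   5  |  -53 ]
  [ 2  -2  -2  -1  |   12 ]
  [ 0   0   1   1  |   -8 ]
Subtract 2 times r1 from r3.
  [ 1   0   0   0  |    0 ]
  [ 0   8   8   5  |  -53 ]
  [ 0  -2  -2  -1  |   12 ]
  [ 0   0   1   1  |   -8 ]
Multiply r2 by 1/8.
  [ 1   0   0    0  |      0 ]
  [ 0   1   1  5/8  |  -53/8 ]
  [ 0  -2  -2   -1  |     12 ]
  [ 0   0   1    1  |     -8 ]
Add 2 times r2 to r3.
  [ 1  0  0    0  |      0 ]
  [ 0  1  1  5/8  |  -53/8 ]
  [ 0  0  0  1/4  |   -5/4 ]
  [ 0  0  1    1  |     -8 ]
Swap r3 and r4.
  [ 1  0  0    0  |      0 ]
  [ 0  1  1  5/8  |  -53/8 ]
  [ 0  0  1    1  |     -8 ]
  [ 0  0  0  1/4  |   -5/4 ]
Multiply r4 by 4.
  [ 1  0  0    0  |      0 ]
  [ 0  1  1  5/8  |  -53/8 ]
  [ 0  0  1    1  |     -8 ]
  [ 0  0  0    1  |     -5 ]
Subtract r4 from r3.
  [ 1  0  0    0  |      0 ]
  [ 0  1  1  5/8  |  -53/8 ]
  [ 0  0  1    0  |     -3 ]
  [ 0  0  0    1  |     -5 ]
Subtract 5/8 times r4 from r2.
  [ 1  0  0  0  |     0 ]
  [ 0  1  1  0  |  -7/2 ]
  [ 0  0  1  0  |    -3 ]
  [ 0  0  0  1  |    -5 ]
Subtract r3 from r2.
  [ 1  0  0  0  |     0 ]
  [ 0  1  0  0  |  -1/2 ]
  [ 0  0  1  0  |    -3 ]
  [ 0  0  0  1  |    -5 ]
Reading off the last column: a = 0, b = -1/2, c = -3, d = -5.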